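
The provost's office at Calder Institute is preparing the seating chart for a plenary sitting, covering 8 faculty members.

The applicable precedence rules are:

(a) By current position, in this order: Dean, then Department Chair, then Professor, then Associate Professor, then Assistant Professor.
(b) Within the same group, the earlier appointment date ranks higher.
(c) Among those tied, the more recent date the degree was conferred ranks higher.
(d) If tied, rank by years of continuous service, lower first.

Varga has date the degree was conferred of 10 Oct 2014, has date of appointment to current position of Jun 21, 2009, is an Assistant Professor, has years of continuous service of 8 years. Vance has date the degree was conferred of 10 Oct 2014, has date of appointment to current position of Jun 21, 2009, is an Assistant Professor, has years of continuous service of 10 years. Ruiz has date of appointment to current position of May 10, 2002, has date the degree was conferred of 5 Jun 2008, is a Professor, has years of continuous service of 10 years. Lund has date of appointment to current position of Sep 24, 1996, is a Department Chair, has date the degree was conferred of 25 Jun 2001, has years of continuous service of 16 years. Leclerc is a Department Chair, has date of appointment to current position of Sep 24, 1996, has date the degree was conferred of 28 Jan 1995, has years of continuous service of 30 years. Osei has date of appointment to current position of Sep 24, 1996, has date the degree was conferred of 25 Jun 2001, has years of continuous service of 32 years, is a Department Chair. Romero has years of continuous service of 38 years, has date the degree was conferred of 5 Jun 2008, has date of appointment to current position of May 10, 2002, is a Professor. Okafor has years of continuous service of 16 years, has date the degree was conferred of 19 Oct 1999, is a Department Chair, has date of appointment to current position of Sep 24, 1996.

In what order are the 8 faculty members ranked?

Lund, Osei, Okafor, Leclerc, Ruiz, Romero, Varga, Vance

By current position: Lund, Osei, Okafor and Leclerc (Department Chair); then Ruiz and Romero (Professor); then Varga and Vance (Assistant Professor).
Lund, Osei, Okafor and Leclerc all have date of appointment to current position Sep 24, 1996, so the next rule applies.
Among Lund, Osei, Okafor and Leclerc, by date the degree was conferred (later first): Lund and Osei (25 Jun 2001) before Okafor (19 Oct 1999) before Leclerc (28 Jan 1995).
Among Lund and Osei, by years of continuous service (lower first): Lund (16 years) before Osei (32 years).
Ruiz and Romero both have date of appointment to current position May 10, 2002, so the next rule applies.
Ruiz and Romero both have date the degree was conferred 5 Jun 2008, so the next rule applies.
Among Ruiz and Romero, by years of continuous service (lower first): Ruiz (10 years) before Romero (38 years).
Varga and Vance both have date of appointment to current position Jun 21, 2009, so the next rule applies.
Varga and Vance both have date the degree was conferred 10 Oct 2014, so the next rule applies.
Among Varga and Vance, by years of continuous service (lower first): Varga (8 years) before Vance (10 years).
Full order: Lund, Osei, Okafor, Leclerc, Ruiz, Romero, Varga, Vance.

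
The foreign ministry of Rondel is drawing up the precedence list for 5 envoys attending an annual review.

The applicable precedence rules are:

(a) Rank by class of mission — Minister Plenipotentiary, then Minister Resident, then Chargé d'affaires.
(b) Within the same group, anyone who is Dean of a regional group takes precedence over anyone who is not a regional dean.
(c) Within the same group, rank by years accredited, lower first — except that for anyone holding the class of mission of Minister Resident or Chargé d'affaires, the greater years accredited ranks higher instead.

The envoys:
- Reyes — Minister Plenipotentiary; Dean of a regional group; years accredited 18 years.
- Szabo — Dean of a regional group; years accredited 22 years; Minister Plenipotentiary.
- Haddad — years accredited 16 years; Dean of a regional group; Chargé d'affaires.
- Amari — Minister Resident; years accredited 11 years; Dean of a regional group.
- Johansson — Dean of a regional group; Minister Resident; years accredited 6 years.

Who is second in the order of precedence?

Szabo

By class of mission: Reyes and Szabo (Minister Plenipotentiary); then Amari and Johansson (Minister Resident); then Haddad (Chargé d'affaires).
Reyes and Szabo are each Dean of a regional group, so the next rule applies.
Among Reyes and Szabo, by years accredited (lower first): Reyes (18 years) before Szabo (22 years).
Amari and Johansson are each Dean of a regional group, so the next rule applies.
Among Amari and Johansson, by years accredited (higher first) (reversed rule for this group): Amari (11 years) before Johansson (6 years).
Order: Reyes, Szabo, Amari, Johansson, Haddad.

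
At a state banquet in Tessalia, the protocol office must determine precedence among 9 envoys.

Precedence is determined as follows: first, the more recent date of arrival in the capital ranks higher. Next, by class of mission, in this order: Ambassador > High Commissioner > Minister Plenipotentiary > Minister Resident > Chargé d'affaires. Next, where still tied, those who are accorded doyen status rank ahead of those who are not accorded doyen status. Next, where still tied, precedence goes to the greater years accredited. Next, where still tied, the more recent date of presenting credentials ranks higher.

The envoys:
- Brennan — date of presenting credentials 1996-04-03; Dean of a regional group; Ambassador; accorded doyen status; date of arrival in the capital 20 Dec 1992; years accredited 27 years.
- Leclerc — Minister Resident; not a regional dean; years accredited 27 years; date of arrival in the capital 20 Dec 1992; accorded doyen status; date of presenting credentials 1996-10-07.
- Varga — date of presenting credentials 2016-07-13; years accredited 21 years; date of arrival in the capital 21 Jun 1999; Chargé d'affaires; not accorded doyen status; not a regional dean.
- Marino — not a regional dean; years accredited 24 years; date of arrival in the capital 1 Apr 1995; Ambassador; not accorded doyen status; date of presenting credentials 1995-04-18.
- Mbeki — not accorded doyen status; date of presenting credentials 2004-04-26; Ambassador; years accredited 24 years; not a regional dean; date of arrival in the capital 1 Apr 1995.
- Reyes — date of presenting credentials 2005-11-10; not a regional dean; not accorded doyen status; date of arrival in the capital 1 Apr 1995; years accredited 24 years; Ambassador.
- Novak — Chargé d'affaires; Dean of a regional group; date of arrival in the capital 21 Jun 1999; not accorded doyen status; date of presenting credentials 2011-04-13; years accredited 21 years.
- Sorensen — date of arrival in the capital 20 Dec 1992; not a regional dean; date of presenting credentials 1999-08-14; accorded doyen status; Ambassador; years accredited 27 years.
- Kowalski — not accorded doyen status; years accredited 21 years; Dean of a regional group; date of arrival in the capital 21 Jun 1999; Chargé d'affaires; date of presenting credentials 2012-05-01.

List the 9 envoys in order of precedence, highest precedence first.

Varga, Kowalski, Novak, Reyes, Mbeki, Marino, Sorensen, Brennan, Leclerc

By date of arrival in the capital (later first): Varga, Kowalski and Novak (each 21 Jun 1999); then Reyes, Mbeki and Marino (each 1 Apr 1995); then Sorensen, Brennan and Leclerc (each 20 Dec 1992).
Varga, Kowalski and Novak are each Chargé d'affaires, so the next rule applies.
Varga, Kowalski and Novak are each not accorded doyen status, so the next rule applies.
Varga, Kowalski and Novak all have years accredited 21 years, so the next rule applies.
Among Varga, Kowalski and Novak, by date of presenting credentials (later first): Varga (2016-07-13) before Kowalski (2012-05-01) before Novak (2011-04-13).
Reyes, Mbeki and Marino are each Ambassador, so the next rule applies.
Reyes, Mbeki and Marino are each not accorded doyen status, so the next rule applies.
Reyes, Mbeki and Marino all have years accredited 24 years, so the next rule applies.
Among Reyes, Mbeki and Marino, by date of presenting credentials (later first): Reyes (2005-11-10) before Mbeki (2004-04-26) before Marino (1995-04-18).
Among Sorensen, Brennan and Leclerc, by class of mission: Sorensen and Brennan (Ambassador) before Leclerc (Minister Resident).
Sorensen and Brennan are each accorded doyen status, so the next rule applies.
Sorensen and Brennan both have years accredited 27 years, so the next rule applies.
Among Sorensen and Brennan, by date of presenting credentials (later first): Sorensen (1999-08-14) before Brennan (1996-04-03).
Full order: Varga, Kowalski, Novak, Reyes, Mbeki, Marino, Sorensen, Brennan, Leclerc.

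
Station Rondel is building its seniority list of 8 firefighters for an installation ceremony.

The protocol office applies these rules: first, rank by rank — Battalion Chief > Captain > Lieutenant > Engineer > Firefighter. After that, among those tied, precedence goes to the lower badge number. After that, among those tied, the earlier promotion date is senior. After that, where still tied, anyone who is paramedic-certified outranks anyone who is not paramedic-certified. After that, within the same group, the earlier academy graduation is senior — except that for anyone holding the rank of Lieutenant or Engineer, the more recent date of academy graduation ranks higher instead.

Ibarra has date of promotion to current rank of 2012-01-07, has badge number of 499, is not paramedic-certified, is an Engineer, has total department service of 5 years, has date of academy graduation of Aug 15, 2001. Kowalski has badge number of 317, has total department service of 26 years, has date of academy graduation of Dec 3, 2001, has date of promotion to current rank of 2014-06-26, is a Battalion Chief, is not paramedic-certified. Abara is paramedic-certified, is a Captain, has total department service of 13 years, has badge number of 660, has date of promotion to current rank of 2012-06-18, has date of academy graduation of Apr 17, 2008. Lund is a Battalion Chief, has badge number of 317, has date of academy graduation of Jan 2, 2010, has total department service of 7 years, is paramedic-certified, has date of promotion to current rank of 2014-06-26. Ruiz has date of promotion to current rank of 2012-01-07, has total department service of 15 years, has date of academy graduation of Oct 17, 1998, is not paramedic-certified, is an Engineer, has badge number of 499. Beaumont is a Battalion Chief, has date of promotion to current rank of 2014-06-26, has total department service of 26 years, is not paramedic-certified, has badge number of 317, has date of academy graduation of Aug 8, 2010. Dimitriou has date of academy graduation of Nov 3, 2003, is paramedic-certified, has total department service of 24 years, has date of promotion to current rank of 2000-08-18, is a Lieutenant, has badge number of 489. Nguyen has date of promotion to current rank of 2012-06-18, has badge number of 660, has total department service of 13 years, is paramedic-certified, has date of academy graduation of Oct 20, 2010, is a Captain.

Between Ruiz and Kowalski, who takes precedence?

Kowalski

By rank: Lund, Kowalski and Beaumont (Battalion Chief); then Abara and Nguyen (Captain); then Dimitriou (Lieutenant); then Ibarra and Ruiz (Engineer).
Lund, Kowalski and Beaumont all have badge number 317, so the next rule applies.
Lund, Kowalski and Beaumont all have date of promotion to current rank 2014-06-26, so the next rule applies.
Among Lund, Kowalski and Beaumont, paramedic-certified before not paramedic-certified: Lund (paramedic-certified) before Kowalski and Beaumont (not paramedic-certified).
Among Kowalski and Beaumont, by date of academy graduation (earlier first): Kowalski (Dec 3, 2001) before Beaumont (Aug 8, 2010).
Abara and Nguyen both have badge number 660, so the next rule applies.
Abara and Nguyen both have date of promotion to current rank 2012-06-18, so the next rule applies.
Abara and Nguyen are each paramedic-certified, so the next rule applies.
Among Abara and Nguyen, by date of academy graduation (earlier first): Abara (Apr 17, 2008) before Nguyen (Oct 20, 2010).
Ibarra and Ruiz both have badge number 499, so the next rule applies.
Ibarra and Ruiz both have date of promotion to current rank 2012-01-07, so the next rule applies.
Ibarra and Ruiz are each not paramedic-certified, so the next rule applies.
Among Ibarra and Ruiz, by date of academy graduation (later first) (reversed rule for this group): Ibarra (Aug 15, 2001) before Ruiz (Oct 17, 1998).
So Kowalski takes precedence.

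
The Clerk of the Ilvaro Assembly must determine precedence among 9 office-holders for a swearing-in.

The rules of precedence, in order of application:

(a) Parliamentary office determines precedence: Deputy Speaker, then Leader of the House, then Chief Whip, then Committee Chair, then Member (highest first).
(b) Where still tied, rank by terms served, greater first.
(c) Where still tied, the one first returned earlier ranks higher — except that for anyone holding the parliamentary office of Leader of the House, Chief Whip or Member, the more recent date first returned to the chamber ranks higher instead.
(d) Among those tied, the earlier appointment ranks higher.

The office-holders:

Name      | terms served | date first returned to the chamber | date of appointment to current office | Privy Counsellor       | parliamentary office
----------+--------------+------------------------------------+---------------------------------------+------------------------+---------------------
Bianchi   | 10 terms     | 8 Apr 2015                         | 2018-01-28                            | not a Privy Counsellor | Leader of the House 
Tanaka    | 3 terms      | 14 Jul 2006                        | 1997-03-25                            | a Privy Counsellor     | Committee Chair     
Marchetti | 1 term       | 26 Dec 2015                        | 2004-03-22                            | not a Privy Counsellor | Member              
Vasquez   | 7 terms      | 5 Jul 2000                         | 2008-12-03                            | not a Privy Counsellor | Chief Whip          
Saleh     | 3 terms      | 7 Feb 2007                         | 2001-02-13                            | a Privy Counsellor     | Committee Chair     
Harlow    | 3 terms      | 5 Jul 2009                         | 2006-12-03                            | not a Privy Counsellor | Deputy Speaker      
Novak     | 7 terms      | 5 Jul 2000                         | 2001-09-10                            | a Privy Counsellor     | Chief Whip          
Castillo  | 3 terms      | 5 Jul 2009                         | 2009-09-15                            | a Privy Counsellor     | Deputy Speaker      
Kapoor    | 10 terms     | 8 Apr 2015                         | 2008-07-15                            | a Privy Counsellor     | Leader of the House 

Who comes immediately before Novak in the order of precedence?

By parliamentary office: Harlow and Castillo (Deputy Speaker); then Kapoor and Bianchi (Leader of the House); then Novak and Vasquez (Chief Whip); then Tanaka and Saleh (Committee Chair); then Marchetti (Member).
Harlow and Castillo both have terms served 3 terms, so the next rule applies.
Harlow and Castillo both have date first returned to the chamber 5 Jul 2009, so the next rule applies.
Among Harlow and Castillo, by date of appointment to current office (earlier first): Harlow (2006-12-03) before Castillo (2009-09-15).
Kapoor and Bianchi both have terms served 10 terms, so the next rule applies.
Kapoor and Bianchi both have date first returned to the chamber 8 Apr 2015, so the next rule applies.
Among Kapoor and Bianchi, by date of appointment to current office (earlier first): Kapoor (2008-07-15) before Bianchi (2018-01-28).
Novak and Vasquez both have terms served 7 terms, so the next rule applies.
Novak and Vasquez both have date first returned to the chamber 5 Jul 2000, so the next rule applies.
Among Novak and Vasquez, by date of appointment to current office (earlier first): Novak (2001-09-10) before Vasquez (2008-12-03).
Tanaka and Saleh both have terms served 3 terms, so the next rule applies.
Among Tanaka and Saleh, by date first returned to the chamber (earlier first): Tanaka (14 Jul 2006) before Saleh (7 Feb 2007).
Order: Harlow, Castillo, Kapoor, Bianchi, Novak, Vasquez, Tanaka, Saleh, Marchetti.

Bianchi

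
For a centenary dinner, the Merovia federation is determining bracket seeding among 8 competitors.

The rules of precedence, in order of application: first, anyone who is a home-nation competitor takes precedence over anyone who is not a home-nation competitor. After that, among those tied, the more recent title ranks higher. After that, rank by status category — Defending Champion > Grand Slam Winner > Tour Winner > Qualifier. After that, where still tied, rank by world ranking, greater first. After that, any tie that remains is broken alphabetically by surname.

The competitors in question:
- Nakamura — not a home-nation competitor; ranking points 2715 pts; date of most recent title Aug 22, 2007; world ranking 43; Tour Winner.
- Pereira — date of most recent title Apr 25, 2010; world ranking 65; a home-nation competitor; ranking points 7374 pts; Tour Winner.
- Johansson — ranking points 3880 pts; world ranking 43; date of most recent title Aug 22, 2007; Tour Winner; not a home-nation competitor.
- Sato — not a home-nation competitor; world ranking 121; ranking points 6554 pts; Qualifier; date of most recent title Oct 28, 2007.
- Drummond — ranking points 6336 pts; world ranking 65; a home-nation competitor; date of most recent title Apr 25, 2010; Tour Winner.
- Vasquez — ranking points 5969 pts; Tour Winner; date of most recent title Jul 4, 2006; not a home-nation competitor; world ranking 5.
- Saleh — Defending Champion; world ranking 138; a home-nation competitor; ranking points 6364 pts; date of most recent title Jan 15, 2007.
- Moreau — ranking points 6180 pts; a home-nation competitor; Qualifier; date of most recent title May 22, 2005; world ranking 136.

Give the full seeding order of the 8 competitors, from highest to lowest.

Drummond, Pereira, Saleh, Moreau, Sato, Johansson, Nakamura, Vasquez

By the first rule: Drummond, Pereira, Saleh and Moreau (each a home-nation competitor); then Sato, Johansson, Nakamura and Vasquez (each not a home-nation competitor).
Among Drummond, Pereira, Saleh and Moreau, by date of most recent title (later first): Drummond and Pereira (Apr 25, 2010) before Saleh (Jan 15, 2007) before Moreau (May 22, 2005).
Drummond and Pereira are each Tour Winner, so the next rule applies.
Drummond and Pereira both have world ranking 65, so the next rule applies.
Among Drummond and Pereira, alphabetically by surname: Drummond before Pereira.
Among Sato, Johansson, Nakamura and Vasquez, by date of most recent title (later first): Sato (Oct 28, 2007) before Johansson and Nakamura (Aug 22, 2007) before Vasquez (Jul 4, 2006).
Johansson and Nakamura are each Tour Winner, so the next rule applies.
Johansson and Nakamura both have world ranking 43, so the next rule applies.
Among Johansson and Nakamura, alphabetically by surname: Johansson before Nakamura.
Full order: Drummond, Pereira, Saleh, Moreau, Sato, Johansson, Nakamura, Vasquez.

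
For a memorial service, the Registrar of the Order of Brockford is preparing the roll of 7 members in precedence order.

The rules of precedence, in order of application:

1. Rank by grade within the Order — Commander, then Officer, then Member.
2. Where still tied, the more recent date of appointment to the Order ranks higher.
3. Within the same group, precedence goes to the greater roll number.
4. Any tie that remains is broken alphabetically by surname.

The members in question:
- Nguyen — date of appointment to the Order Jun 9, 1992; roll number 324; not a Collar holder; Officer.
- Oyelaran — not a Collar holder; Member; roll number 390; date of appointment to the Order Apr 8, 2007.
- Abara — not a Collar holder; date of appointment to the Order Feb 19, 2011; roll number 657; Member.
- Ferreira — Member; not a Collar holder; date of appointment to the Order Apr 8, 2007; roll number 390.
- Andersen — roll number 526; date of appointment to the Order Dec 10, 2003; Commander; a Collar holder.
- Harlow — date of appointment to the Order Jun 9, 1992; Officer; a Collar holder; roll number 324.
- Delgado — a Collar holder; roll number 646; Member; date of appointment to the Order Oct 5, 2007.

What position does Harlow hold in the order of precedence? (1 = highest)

2

By grade within the Order: Andersen (Commander); then Harlow and Nguyen (Officer); then Abara, Delgado, Ferreira and Oyelaran (Member).
Harlow and Nguyen both have date of appointment to the Order Jun 9, 1992, so the next rule applies.
Harlow and Nguyen both have roll number 324, so the next rule applies.
Among Harlow and Nguyen, alphabetically by surname: Harlow before Nguyen.
Among Abara, Delgado, Ferreira and Oyelaran, by date of appointment to the Order (later first): Abara (Feb 19, 2011) before Delgado (Oct 5, 2007) before Ferreira and Oyelaran (Apr 8, 2007).
Ferreira and Oyelaran both have roll number 390, so the next rule applies.
Among Ferreira and Oyelaran, alphabetically by surname: Ferreira before Oyelaran.
Order: Andersen, Harlow, Nguyen, Abara, Delgado, Ferreira, Oyelaran. So position 2.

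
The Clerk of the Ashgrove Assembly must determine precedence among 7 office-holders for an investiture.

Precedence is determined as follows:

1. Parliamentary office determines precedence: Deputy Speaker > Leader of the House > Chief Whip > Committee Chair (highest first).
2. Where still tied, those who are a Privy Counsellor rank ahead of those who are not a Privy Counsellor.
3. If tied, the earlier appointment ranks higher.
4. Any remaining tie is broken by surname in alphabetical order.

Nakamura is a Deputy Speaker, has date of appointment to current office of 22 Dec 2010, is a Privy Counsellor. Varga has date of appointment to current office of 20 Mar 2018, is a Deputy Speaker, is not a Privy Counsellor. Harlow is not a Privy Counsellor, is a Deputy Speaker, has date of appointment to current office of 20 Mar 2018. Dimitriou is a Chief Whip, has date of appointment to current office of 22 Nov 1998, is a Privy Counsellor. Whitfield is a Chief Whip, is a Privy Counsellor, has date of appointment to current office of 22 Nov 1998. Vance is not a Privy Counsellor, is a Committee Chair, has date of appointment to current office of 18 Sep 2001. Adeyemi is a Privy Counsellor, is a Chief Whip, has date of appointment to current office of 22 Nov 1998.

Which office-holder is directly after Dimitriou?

Whitfield

By parliamentary office: Nakamura, Harlow and Varga (Deputy Speaker); then Adeyemi, Dimitriou and Whitfield (Chief Whip); then Vance (Committee Chair).
Among Nakamura, Harlow and Varga, a Privy Counsellor before not a Privy Counsellor: Nakamura (a Privy Counsellor) before Harlow and Varga (not a Privy Counsellor).
Harlow and Varga both have date of appointment to current office 20 Mar 2018, so the next rule applies.
Among Harlow and Varga, alphabetically by surname: Harlow before Varga.
Adeyemi, Dimitriou and Whitfield are each a Privy Counsellor, so the next rule applies.
Adeyemi, Dimitriou and Whitfield all have date of appointment to current office 22 Nov 1998, so the next rule applies.
Among Adeyemi, Dimitriou and Whitfield, alphabetically by surname: Adeyemi before Dimitriou before Whitfield.
Order: Nakamura, Harlow, Varga, Adeyemi, Dimitriou, Whitfield, Vance.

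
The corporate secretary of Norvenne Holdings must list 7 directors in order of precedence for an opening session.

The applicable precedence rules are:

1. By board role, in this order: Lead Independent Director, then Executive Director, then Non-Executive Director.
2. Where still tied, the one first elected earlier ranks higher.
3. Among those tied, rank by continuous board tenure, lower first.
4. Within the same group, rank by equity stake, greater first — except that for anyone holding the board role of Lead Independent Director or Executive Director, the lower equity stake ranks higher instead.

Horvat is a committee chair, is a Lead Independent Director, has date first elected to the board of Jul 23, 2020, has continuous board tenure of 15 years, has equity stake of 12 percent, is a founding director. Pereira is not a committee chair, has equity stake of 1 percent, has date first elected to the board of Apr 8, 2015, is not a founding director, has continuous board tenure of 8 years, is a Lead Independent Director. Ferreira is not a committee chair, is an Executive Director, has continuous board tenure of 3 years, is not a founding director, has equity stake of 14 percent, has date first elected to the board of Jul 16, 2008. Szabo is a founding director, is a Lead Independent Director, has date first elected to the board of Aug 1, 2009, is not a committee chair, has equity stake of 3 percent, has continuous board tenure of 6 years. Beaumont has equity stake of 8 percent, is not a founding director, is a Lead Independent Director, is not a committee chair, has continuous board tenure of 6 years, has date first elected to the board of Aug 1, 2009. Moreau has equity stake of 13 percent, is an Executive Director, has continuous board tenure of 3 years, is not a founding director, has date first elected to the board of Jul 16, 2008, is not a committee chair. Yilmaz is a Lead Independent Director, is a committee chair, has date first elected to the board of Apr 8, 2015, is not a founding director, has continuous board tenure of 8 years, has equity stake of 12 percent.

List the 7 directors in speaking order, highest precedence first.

By board role: Szabo, Beaumont, Pereira, Yilmaz and Horvat (Lead Independent Director); then Moreau and Ferreira (Executive Director).
Among Szabo, Beaumont, Pereira, Yilmaz and Horvat, by date first elected to the board (earlier first): Szabo and Beaumont (Aug 1, 2009) before Pereira and Yilmaz (Apr 8, 2015) before Horvat (Jul 23, 2020).
Szabo and Beaumont both have continuous board tenure 6 years, so the next rule applies.
Among Szabo and Beaumont, by equity stake (lower first) (reversed rule for this group): Szabo (3 percent) before Beaumont (8 percent).
Pereira and Yilmaz both have continuous board tenure 8 years, so the next rule applies.
Among Pereira and Yilmaz, by equity stake (lower first) (reversed rule for this group): Pereira (1 percent) before Yilmaz (12 percent).
Moreau and Ferreira both have date first elected to the board Jul 16, 2008, so the next rule applies.
Moreau and Ferreira both have continuous board tenure 3 years, so the next rule applies.
Among Moreau and Ferreira, by equity stake (lower first) (reversed rule for this group): Moreau (13 percent) before Ferreira (14 percent).
Full order: Szabo, Beaumont, Pereira, Yilmaz, Horvat, Moreau, Ferreira.

Szabo, Beaumont, Pereira, Yilmaz, Horvat, Moreau, Ferreira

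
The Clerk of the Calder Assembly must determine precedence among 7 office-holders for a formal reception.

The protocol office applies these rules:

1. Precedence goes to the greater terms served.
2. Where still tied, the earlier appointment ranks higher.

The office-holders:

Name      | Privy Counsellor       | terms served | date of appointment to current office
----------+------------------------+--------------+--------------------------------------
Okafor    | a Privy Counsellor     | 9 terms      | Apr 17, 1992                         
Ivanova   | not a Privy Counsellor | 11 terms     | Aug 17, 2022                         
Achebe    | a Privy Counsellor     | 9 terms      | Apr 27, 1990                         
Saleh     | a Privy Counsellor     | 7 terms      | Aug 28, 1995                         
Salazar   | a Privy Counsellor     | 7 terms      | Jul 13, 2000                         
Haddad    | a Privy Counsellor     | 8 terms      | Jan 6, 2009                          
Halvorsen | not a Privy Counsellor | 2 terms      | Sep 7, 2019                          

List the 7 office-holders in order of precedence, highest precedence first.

Ivanova, Achebe, Okafor, Haddad, Saleh, Salazar, Halvorsen

By terms served (higher first): Ivanova (11 terms); then Achebe and Okafor (both 9 terms); then Haddad (8 terms); then Saleh and Salazar (both 7 terms); then Halvorsen (2 terms).
Among Achebe and Okafor, by date of appointment to current office (earlier first): Achebe (Apr 27, 1990) before Okafor (Apr 17, 1992).
Among Saleh and Salazar, by date of appointment to current office (earlier first): Saleh (Aug 28, 1995) before Salazar (Jul 13, 2000).
Full order: Ivanova, Achebe, Okafor, Haddad, Saleh, Salazar, Halvorsen.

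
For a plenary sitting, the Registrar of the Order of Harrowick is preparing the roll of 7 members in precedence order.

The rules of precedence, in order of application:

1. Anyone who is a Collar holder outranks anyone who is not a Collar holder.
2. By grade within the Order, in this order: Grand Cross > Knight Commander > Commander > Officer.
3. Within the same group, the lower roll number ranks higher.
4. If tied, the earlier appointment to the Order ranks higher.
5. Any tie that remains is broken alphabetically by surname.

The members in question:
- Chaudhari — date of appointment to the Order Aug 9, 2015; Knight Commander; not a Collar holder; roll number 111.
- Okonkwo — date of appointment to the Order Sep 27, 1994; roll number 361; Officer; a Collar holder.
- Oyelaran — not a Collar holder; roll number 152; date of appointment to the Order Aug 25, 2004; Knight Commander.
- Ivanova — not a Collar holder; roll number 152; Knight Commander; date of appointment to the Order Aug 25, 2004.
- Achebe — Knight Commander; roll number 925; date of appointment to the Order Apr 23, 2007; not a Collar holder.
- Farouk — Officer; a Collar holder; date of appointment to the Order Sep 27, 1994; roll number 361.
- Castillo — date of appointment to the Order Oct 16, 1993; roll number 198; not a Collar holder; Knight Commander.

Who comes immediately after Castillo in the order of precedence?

By the first rule: Farouk and Okonkwo (both a Collar holder); then Chaudhari, Ivanova, Oyelaran, Castillo and Achebe (each not a Collar holder).
Farouk and Okonkwo are each Officer, so the next rule applies.
Farouk and Okonkwo both have roll number 361, so the next rule applies.
Farouk and Okonkwo both have date of appointment to the Order Sep 27, 1994, so the next rule applies.
Among Farouk and Okonkwo, alphabetically by surname: Farouk before Okonkwo.
Chaudhari, Ivanova, Oyelaran, Castillo and Achebe are each Knight Commander, so the next rule applies.
Among Chaudhari, Ivanova, Oyelaran, Castillo and Achebe, by roll number (lower first): Chaudhari (111) before Ivanova and Oyelaran (152) before Castillo (198) before Achebe (925).
Ivanova and Oyelaran both have date of appointment to the Order Aug 25, 2004, so the next rule applies.
Among Ivanova and Oyelaran, alphabetically by surname: Ivanova before Oyelaran.
Order: Farouk, Okonkwo, Chaudhari, Ivanova, Oyelaran, Castillo, Achebe.

Achebe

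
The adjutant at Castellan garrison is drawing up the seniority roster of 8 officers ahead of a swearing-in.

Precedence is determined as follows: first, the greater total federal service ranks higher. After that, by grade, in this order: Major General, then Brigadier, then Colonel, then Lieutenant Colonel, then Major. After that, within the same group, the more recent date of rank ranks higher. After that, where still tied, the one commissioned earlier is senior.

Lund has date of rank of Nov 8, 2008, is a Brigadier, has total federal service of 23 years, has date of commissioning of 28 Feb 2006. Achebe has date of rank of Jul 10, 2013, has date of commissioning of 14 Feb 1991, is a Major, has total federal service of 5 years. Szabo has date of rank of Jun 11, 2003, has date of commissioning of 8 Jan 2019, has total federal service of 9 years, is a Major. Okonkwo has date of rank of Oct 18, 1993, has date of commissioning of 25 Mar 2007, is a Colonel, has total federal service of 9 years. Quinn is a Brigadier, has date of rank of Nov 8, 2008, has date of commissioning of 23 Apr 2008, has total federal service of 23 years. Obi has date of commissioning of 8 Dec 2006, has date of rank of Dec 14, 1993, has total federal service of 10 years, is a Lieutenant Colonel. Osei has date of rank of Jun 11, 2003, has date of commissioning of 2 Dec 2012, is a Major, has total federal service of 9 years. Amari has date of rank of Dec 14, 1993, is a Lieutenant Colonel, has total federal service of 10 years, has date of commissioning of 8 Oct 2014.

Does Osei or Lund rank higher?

Lund

By total federal service (higher first): Lund and Quinn (both 23 years); then Obi and Amari (both 10 years); then Okonkwo, Osei and Szabo (each 9 years); then Achebe (5 years).
Lund and Quinn are each Brigadier, so the next rule applies.
Lund and Quinn both have date of rank Nov 8, 2008, so the next rule applies.
Among Lund and Quinn, by date of commissioning (earlier first): Lund (28 Feb 2006) before Quinn (23 Apr 2008).
Obi and Amari are each Lieutenant Colonel, so the next rule applies.
Obi and Amari both have date of rank Dec 14, 1993, so the next rule applies.
Among Obi and Amari, by date of commissioning (earlier first): Obi (8 Dec 2006) before Amari (8 Oct 2014).
Among Okonkwo, Osei and Szabo, by grade: Okonkwo (Colonel) before Osei and Szabo (Major).
Osei and Szabo both have date of rank Jun 11, 2003, so the next rule applies.
Among Osei and Szabo, by date of commissioning (earlier first): Osei (2 Dec 2012) before Szabo (8 Jan 2019).
So Lund takes precedence.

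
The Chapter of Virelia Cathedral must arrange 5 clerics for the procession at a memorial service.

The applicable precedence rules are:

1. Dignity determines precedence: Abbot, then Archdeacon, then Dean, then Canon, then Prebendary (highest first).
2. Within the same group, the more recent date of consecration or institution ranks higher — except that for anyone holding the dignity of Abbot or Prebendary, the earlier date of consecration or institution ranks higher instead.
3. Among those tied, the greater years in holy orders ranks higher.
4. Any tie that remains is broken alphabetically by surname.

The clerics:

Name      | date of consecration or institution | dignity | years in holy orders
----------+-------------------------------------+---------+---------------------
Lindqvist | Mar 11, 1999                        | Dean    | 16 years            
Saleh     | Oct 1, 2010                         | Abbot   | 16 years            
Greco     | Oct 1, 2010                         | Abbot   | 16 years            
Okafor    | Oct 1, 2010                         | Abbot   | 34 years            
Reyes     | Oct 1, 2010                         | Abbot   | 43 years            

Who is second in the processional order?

By dignity: Reyes, Okafor, Greco and Saleh (Abbot); then Lindqvist (Dean).
Reyes, Okafor, Greco and Saleh all have date of consecration or institution Oct 1, 2010, so the next rule applies.
Among Reyes, Okafor, Greco and Saleh, by years in holy orders (higher first): Reyes (43 years) before Okafor (34 years) before Greco and Saleh (16 years).
Among Greco and Saleh, alphabetically by surname: Greco before Saleh.
Order: Reyes, Okafor, Greco, Saleh, Lindqvist.

Okafor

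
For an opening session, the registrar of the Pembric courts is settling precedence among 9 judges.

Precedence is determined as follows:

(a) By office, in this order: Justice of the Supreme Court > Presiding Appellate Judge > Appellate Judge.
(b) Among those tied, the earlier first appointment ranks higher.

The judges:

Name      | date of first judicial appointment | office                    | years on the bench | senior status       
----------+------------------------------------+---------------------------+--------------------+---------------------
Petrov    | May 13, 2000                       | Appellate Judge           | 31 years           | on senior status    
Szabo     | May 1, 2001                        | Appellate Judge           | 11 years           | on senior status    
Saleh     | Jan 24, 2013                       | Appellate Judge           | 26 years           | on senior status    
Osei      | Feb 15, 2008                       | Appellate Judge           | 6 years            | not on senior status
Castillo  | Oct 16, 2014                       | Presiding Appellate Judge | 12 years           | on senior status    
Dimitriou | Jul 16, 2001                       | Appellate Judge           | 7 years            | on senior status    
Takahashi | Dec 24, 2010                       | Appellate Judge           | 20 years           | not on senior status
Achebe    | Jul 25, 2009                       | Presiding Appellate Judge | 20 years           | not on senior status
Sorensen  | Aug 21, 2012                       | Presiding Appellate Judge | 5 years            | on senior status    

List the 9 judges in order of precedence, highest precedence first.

By office: Achebe, Sorensen and Castillo (Presiding Appellate Judge); then Petrov, Szabo, Dimitriou, Osei, Takahashi and Saleh (Appellate Judge).
Among Achebe, Sorensen and Castillo, by date of first judicial appointment (earlier first): Achebe (Jul 25, 2009) before Sorensen (Aug 21, 2012) before Castillo (Oct 16, 2014).
Among Petrov, Szabo, Dimitriou, Osei, Takahashi and Saleh, by date of first judicial appointment (earlier first): Petrov (May 13, 2000) before Szabo (May 1, 2001) before Dimitriou (Jul 16, 2001) before Osei (Feb 15, 2008) before Takahashi (Dec 24, 2010) before Saleh (Jan 24, 2013).
Full order: Achebe, Sorensen, Castillo, Petrov, Szabo, Dimitriou, Osei, Takahashi, Saleh.

Achebe, Sorensen, Castillo, Petrov, Szabo, Dimitriou, Osei, Takahashi, Saleh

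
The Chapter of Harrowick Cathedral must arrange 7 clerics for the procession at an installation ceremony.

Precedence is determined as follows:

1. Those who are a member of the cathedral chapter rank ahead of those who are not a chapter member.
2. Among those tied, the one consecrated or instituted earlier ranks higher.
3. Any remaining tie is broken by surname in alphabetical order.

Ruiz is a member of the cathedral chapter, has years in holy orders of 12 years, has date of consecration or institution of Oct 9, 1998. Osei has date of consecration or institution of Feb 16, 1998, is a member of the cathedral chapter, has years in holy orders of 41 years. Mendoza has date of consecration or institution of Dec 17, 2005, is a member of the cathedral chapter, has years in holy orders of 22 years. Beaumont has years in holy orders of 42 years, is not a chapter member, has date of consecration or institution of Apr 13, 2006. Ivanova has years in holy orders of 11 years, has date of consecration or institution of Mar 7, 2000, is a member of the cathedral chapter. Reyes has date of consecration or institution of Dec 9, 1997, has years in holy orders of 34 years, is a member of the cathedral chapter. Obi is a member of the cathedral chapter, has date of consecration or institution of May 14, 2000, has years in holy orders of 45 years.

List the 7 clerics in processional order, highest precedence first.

Reyes, Osei, Ruiz, Ivanova, Obi, Mendoza, Beaumont

By the first rule: Reyes, Osei, Ruiz, Ivanova, Obi and Mendoza (each a member of the cathedral chapter); then Beaumont (not a chapter member).
Among Reyes, Osei, Ruiz, Ivanova, Obi and Mendoza, by date of consecration or institution (earlier first): Reyes (Dec 9, 1997) before Osei (Feb 16, 1998) before Ruiz (Oct 9, 1998) before Ivanova (Mar 7, 2000) before Obi (May 14, 2000) before Mendoza (Dec 17, 2005).
Full order: Reyes, Osei, Ruiz, Ivanova, Obi, Mendoza, Beaumont.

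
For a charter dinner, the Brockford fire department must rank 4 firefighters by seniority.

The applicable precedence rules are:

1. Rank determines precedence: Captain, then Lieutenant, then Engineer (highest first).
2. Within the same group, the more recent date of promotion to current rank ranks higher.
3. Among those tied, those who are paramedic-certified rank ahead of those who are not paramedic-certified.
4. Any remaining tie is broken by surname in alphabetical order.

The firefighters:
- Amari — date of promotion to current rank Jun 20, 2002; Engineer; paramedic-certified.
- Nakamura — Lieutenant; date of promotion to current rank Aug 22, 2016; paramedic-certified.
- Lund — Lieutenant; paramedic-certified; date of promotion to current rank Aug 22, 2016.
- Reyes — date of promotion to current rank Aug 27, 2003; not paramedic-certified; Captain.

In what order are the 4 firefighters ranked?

Reyes, Lund, Nakamura, Amari

By rank: Reyes (Captain); then Lund and Nakamura (Lieutenant); then Amari (Engineer).
Lund and Nakamura both have date of promotion to current rank Aug 22, 2016, so the next rule applies.
Lund and Nakamura are each paramedic-certified, so the next rule applies.
Among Lund and Nakamura, alphabetically by surname: Lund before Nakamura.
Full order: Reyes, Lund, Nakamura, Amari.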